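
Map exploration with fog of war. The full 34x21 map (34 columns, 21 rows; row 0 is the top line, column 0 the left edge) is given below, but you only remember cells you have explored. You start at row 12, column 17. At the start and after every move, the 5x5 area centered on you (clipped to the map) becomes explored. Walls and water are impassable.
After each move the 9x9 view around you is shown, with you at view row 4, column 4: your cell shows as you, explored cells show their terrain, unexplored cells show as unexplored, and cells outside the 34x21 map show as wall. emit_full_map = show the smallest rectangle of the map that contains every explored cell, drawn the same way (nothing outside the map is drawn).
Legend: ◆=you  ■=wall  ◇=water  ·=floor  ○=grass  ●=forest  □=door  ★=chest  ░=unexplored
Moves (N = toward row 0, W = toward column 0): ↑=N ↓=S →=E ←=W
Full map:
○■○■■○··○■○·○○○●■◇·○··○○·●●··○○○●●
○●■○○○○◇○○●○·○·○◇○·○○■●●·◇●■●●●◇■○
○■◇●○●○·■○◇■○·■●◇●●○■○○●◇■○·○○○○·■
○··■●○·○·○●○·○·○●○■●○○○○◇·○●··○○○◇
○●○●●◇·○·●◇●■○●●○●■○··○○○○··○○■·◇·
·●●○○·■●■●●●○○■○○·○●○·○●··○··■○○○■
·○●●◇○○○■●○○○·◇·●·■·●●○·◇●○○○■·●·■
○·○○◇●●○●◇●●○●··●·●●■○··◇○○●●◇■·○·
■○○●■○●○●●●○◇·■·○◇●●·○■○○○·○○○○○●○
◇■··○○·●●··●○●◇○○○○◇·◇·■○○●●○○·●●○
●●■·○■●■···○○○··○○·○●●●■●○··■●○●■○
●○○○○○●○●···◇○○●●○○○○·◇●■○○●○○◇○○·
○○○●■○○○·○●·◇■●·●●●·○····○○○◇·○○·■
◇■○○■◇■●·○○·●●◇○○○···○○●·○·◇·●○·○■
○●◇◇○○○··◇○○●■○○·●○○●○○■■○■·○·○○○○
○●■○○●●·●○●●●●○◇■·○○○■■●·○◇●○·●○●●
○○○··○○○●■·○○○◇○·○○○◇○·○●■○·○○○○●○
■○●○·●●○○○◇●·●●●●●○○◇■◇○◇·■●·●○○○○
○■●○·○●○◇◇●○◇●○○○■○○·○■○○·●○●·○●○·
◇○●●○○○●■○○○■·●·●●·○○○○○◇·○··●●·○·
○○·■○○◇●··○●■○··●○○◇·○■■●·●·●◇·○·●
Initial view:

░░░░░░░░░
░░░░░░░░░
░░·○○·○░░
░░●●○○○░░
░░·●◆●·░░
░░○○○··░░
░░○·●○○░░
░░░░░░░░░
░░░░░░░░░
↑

░░░░░░░░░
░░░░░░░░░
░░○○○○◇░░
░░·○○·○░░
░░●●◆○○░░
░░·●●●·░░
░░○○○··░░
░░○·●○○░░
░░░░░░░░░

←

░░░░░░░░░
░░░░░░░░░
░░◇○○○○◇░
░░··○○·○░
░░○●◆○○○░
░░●·●●●·░
░░◇○○○··░
░░░○·●○○░
░░░░░░░░░

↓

░░░░░░░░░
░░◇○○○○◇░
░░··○○·○░
░░○●●○○○░
░░●·◆●●·░
░░◇○○○··░
░░○○·●○○░
░░░░░░░░░
░░░░░░░░░

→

░░░░░░░░░
░◇○○○○◇░░
░··○○·○░░
░○●●○○○░░
░●·●◆●·░░
░◇○○○··░░
░○○·●○○░░
░░░░░░░░░
░░░░░░░░░

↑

░░░░░░░░░
░░░░░░░░░
░◇○○○○◇░░
░··○○·○░░
░○●●◆○○░░
░●·●●●·░░
░◇○○○··░░
░○○·●○○░░
░░░░░░░░░

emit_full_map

◇○○○○◇
··○○·○
○●●◆○○
●·●●●·
◇○○○··
○○·●○○

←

░░░░░░░░░
░░░░░░░░░
░░◇○○○○◇░
░░··○○·○░
░░○●◆○○○░
░░●·●●●·░
░░◇○○○··░
░░○○·●○○░
░░░░░░░░░

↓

░░░░░░░░░
░░◇○○○○◇░
░░··○○·○░
░░○●●○○○░
░░●·◆●●·░
░░◇○○○··░
░░○○·●○○░
░░░░░░░░░
░░░░░░░░░

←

░░░░░░░░░
░░░◇○○○○◇
░░○··○○·○
░░○○●●○○○
░░■●◆●●●·
░░●◇○○○··
░░■○○·●○○
░░░░░░░░░
░░░░░░░░░

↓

░░░◇○○○○◇
░░○··○○·○
░░○○●●○○○
░░■●·●●●·
░░●◇◆○○··
░░■○○·●○○
░░●○◇■·░░
░░░░░░░░░
░░░░░░░░░

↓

░░○··○○·○
░░○○●●○○○
░░■●·●●●·
░░●◇○○○··
░░■○◆·●○○
░░●○◇■·░░
░░○◇○·○░░
░░░░░░░░░
░░░░░░░░░

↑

░░░◇○○○○◇
░░○··○○·○
░░○○●●○○○
░░■●·●●●·
░░●◇◆○○··
░░■○○·●○○
░░●○◇■·░░
░░○◇○·○░░
░░░░░░░░░

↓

░░○··○○·○
░░○○●●○○○
░░■●·●●●·
░░●◇○○○··
░░■○◆·●○○
░░●○◇■·░░
░░○◇○·○░░
░░░░░░░░░
░░░░░░░░░

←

░░░○··○○·
░░░○○●●○○
░░◇■●·●●●
░░●●◇○○○·
░░●■◆○·●○
░░●●○◇■·░
░░○○◇○·○░
░░░░░░░░░
░░░░░░░░░

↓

░░░○○●●○○
░░◇■●·●●●
░░●●◇○○○·
░░●■○○·●○
░░●●◆◇■·░
░░○○◇○·○░
░░·●●●●░░
░░░░░░░░░
░░░░░░░░░

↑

░░░○··○○·
░░░○○●●○○
░░◇■●·●●●
░░●●◇○○○·
░░●■◆○·●○
░░●●○◇■·░
░░○○◇○·○░
░░·●●●●░░
░░░░░░░░░

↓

░░░○○●●○○
░░◇■●·●●●
░░●●◇○○○·
░░●■○○·●○
░░●●◆◇■·░
░░○○◇○·○░
░░·●●●●░░
░░░░░░░░░
░░░░░░░░░

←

░░░░○○●●○
░░░◇■●·●●
░░·●●◇○○○
░░○●■○○·●
░░●●◆○◇■·
░░○○○◇○·○
░░●·●●●●░
░░░░░░░░░
░░░░░░░░░

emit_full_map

░░░◇○○○○◇
░░○··○○·○
░░○○●●○○○
░◇■●·●●●·
·●●◇○○○··
○●■○○·●○○
●●◆○◇■·░░
○○○◇○·○░░
●·●●●●░░░

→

░░░○○●●○○
░░◇■●·●●●
░·●●◇○○○·
░○●■○○·●○
░●●●◆◇■·░
░○○○◇○·○░
░●·●●●●░░
░░░░░░░░░
░░░░░░░░░

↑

░░░○··○○·
░░░○○●●○○
░░◇■●·●●●
░·●●◇○○○·
░○●■◆○·●○
░●●●○◇■·░
░○○○◇○·○░
░●·●●●●░░
░░░░░░░░░

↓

░░░○○●●○○
░░◇■●·●●●
░·●●◇○○○·
░○●■○○·●○
░●●●◆◇■·░
░○○○◇○·○░
░●·●●●●░░
░░░░░░░░░
░░░░░░░░░

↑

░░░○··○○·
░░░○○●●○○
░░◇■●·●●●
░·●●◇○○○·
░○●■◆○·●○
░●●●○◇■·░
░○○○◇○·○░
░●·●●●●░░
░░░░░░░░░

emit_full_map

░░░◇○○○○◇
░░○··○○·○
░░○○●●○○○
░◇■●·●●●·
·●●◇○○○··
○●■◆○·●○○
●●●○◇■·░░
○○○◇○·○░░
●·●●●●░░░


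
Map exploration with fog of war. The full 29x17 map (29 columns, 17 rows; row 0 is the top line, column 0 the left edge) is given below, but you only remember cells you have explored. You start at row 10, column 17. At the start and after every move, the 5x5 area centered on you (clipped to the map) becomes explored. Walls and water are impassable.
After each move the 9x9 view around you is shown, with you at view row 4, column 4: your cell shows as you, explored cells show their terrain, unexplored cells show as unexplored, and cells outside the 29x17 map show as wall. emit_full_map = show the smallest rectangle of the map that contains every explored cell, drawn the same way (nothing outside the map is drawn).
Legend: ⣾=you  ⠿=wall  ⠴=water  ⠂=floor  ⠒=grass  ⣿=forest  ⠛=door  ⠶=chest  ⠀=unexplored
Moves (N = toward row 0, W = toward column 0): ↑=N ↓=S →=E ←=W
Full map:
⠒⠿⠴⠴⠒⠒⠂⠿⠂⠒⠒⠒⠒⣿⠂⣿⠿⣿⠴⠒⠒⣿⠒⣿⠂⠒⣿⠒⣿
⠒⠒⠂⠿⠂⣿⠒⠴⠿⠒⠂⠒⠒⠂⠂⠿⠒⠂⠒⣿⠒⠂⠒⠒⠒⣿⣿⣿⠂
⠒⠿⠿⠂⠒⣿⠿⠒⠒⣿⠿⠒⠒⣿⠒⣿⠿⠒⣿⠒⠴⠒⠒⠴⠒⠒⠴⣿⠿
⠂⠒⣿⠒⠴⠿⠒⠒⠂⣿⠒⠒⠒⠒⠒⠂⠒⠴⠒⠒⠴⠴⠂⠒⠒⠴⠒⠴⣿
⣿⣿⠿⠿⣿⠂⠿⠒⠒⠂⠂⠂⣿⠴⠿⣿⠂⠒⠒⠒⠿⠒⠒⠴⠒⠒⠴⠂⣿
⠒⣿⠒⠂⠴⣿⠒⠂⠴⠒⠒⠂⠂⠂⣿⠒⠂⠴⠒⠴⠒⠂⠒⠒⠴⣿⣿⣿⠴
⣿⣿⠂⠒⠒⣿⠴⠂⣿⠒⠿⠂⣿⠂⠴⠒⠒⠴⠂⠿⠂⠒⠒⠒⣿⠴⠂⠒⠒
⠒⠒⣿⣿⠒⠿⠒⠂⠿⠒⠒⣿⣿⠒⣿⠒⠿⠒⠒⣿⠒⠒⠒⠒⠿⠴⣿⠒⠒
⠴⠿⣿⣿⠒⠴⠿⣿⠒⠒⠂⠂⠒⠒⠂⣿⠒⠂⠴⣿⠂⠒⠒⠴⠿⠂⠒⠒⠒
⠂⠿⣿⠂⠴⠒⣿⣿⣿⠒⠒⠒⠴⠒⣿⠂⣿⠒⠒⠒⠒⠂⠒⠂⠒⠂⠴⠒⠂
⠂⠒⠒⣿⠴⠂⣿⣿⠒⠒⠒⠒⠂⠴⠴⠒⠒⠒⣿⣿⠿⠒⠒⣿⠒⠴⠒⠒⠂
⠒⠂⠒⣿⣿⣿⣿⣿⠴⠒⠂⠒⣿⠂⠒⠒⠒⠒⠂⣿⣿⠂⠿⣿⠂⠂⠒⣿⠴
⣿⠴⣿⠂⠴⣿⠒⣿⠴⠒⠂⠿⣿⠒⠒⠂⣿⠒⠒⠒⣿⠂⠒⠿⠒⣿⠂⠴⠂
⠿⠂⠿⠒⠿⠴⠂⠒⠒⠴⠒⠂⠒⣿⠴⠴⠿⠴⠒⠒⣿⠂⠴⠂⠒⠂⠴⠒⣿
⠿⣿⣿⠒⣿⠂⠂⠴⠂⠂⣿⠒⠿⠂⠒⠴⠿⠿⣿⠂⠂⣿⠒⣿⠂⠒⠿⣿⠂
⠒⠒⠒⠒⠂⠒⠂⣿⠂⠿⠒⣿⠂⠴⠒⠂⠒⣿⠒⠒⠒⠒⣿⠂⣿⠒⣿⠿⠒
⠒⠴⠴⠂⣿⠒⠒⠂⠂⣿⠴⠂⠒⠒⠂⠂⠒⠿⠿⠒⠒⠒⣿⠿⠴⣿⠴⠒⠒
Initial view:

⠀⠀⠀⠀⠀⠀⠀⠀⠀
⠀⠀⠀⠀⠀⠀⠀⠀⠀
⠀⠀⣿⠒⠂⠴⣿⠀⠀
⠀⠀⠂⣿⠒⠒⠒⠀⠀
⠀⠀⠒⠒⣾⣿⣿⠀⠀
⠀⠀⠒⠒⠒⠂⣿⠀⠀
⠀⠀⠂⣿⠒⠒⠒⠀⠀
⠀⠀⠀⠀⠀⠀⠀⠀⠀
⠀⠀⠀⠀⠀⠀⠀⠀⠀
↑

⠀⠀⠀⠀⠀⠀⠀⠀⠀
⠀⠀⠀⠀⠀⠀⠀⠀⠀
⠀⠀⠒⠿⠒⠒⣿⠀⠀
⠀⠀⣿⠒⠂⠴⣿⠀⠀
⠀⠀⠂⣿⣾⠒⠒⠀⠀
⠀⠀⠒⠒⠒⣿⣿⠀⠀
⠀⠀⠒⠒⠒⠂⣿⠀⠀
⠀⠀⠂⣿⠒⠒⠒⠀⠀
⠀⠀⠀⠀⠀⠀⠀⠀⠀

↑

⠀⠀⠀⠀⠀⠀⠀⠀⠀
⠀⠀⠀⠀⠀⠀⠀⠀⠀
⠀⠀⠒⠒⠴⠂⠿⠀⠀
⠀⠀⠒⠿⠒⠒⣿⠀⠀
⠀⠀⣿⠒⣾⠴⣿⠀⠀
⠀⠀⠂⣿⠒⠒⠒⠀⠀
⠀⠀⠒⠒⠒⣿⣿⠀⠀
⠀⠀⠒⠒⠒⠂⣿⠀⠀
⠀⠀⠂⣿⠒⠒⠒⠀⠀

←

⠀⠀⠀⠀⠀⠀⠀⠀⠀
⠀⠀⠀⠀⠀⠀⠀⠀⠀
⠀⠀⠴⠒⠒⠴⠂⠿⠀
⠀⠀⣿⠒⠿⠒⠒⣿⠀
⠀⠀⠂⣿⣾⠂⠴⣿⠀
⠀⠀⣿⠂⣿⠒⠒⠒⠀
⠀⠀⠴⠒⠒⠒⣿⣿⠀
⠀⠀⠀⠒⠒⠒⠂⣿⠀
⠀⠀⠀⠂⣿⠒⠒⠒⠀

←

⠀⠀⠀⠀⠀⠀⠀⠀⠀
⠀⠀⠀⠀⠀⠀⠀⠀⠀
⠀⠀⠂⠴⠒⠒⠴⠂⠿
⠀⠀⠒⣿⠒⠿⠒⠒⣿
⠀⠀⠒⠂⣾⠒⠂⠴⣿
⠀⠀⠒⣿⠂⣿⠒⠒⠒
⠀⠀⠴⠴⠒⠒⠒⣿⣿
⠀⠀⠀⠀⠒⠒⠒⠂⣿
⠀⠀⠀⠀⠂⣿⠒⠒⠒

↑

⠀⠀⠀⠀⠀⠀⠀⠀⠀
⠀⠀⠀⠀⠀⠀⠀⠀⠀
⠀⠀⠂⣿⠒⠂⠴⠀⠀
⠀⠀⠂⠴⠒⠒⠴⠂⠿
⠀⠀⠒⣿⣾⠿⠒⠒⣿
⠀⠀⠒⠂⣿⠒⠂⠴⣿
⠀⠀⠒⣿⠂⣿⠒⠒⠒
⠀⠀⠴⠴⠒⠒⠒⣿⣿
⠀⠀⠀⠀⠒⠒⠒⠂⣿

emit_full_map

⠂⣿⠒⠂⠴⠀⠀
⠂⠴⠒⠒⠴⠂⠿
⠒⣿⣾⠿⠒⠒⣿
⠒⠂⣿⠒⠂⠴⣿
⠒⣿⠂⣿⠒⠒⠒
⠴⠴⠒⠒⠒⣿⣿
⠀⠀⠒⠒⠒⠂⣿
⠀⠀⠂⣿⠒⠒⠒

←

⠀⠀⠀⠀⠀⠀⠀⠀⠀
⠀⠀⠀⠀⠀⠀⠀⠀⠀
⠀⠀⠂⠂⣿⠒⠂⠴⠀
⠀⠀⣿⠂⠴⠒⠒⠴⠂
⠀⠀⣿⠒⣾⠒⠿⠒⠒
⠀⠀⠒⠒⠂⣿⠒⠂⠴
⠀⠀⠴⠒⣿⠂⣿⠒⠒
⠀⠀⠀⠴⠴⠒⠒⠒⣿
⠀⠀⠀⠀⠀⠒⠒⠒⠂

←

⠀⠀⠀⠀⠀⠀⠀⠀⠀
⠀⠀⠀⠀⠀⠀⠀⠀⠀
⠀⠀⠂⠂⠂⣿⠒⠂⠴
⠀⠀⠂⣿⠂⠴⠒⠒⠴
⠀⠀⣿⣿⣾⣿⠒⠿⠒
⠀⠀⠂⠒⠒⠂⣿⠒⠂
⠀⠀⠒⠴⠒⣿⠂⣿⠒
⠀⠀⠀⠀⠴⠴⠒⠒⠒
⠀⠀⠀⠀⠀⠀⠒⠒⠒

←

⠀⠀⠀⠀⠀⠀⠀⠀⠀
⠀⠀⠀⠀⠀⠀⠀⠀⠀
⠀⠀⠒⠂⠂⠂⣿⠒⠂
⠀⠀⠿⠂⣿⠂⠴⠒⠒
⠀⠀⠒⣿⣾⠒⣿⠒⠿
⠀⠀⠂⠂⠒⠒⠂⣿⠒
⠀⠀⠒⠒⠴⠒⣿⠂⣿
⠀⠀⠀⠀⠀⠴⠴⠒⠒
⠀⠀⠀⠀⠀⠀⠀⠒⠒

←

⠀⠀⠀⠀⠀⠀⠀⠀⠀
⠀⠀⠀⠀⠀⠀⠀⠀⠀
⠀⠀⠒⠒⠂⠂⠂⣿⠒
⠀⠀⠒⠿⠂⣿⠂⠴⠒
⠀⠀⠒⠒⣾⣿⠒⣿⠒
⠀⠀⠒⠂⠂⠒⠒⠂⣿
⠀⠀⠒⠒⠒⠴⠒⣿⠂
⠀⠀⠀⠀⠀⠀⠴⠴⠒
⠀⠀⠀⠀⠀⠀⠀⠀⠒

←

⠀⠀⠀⠀⠀⠀⠀⠀⠀
⠀⠀⠀⠀⠀⠀⠀⠀⠀
⠀⠀⠴⠒⠒⠂⠂⠂⣿
⠀⠀⣿⠒⠿⠂⣿⠂⠴
⠀⠀⠿⠒⣾⣿⣿⠒⣿
⠀⠀⠒⠒⠂⠂⠒⠒⠂
⠀⠀⣿⠒⠒⠒⠴⠒⣿
⠀⠀⠀⠀⠀⠀⠀⠴⠴
⠀⠀⠀⠀⠀⠀⠀⠀⠀

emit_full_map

⠴⠒⠒⠂⠂⠂⣿⠒⠂⠴⠀⠀
⣿⠒⠿⠂⣿⠂⠴⠒⠒⠴⠂⠿
⠿⠒⣾⣿⣿⠒⣿⠒⠿⠒⠒⣿
⠒⠒⠂⠂⠒⠒⠂⣿⠒⠂⠴⣿
⣿⠒⠒⠒⠴⠒⣿⠂⣿⠒⠒⠒
⠀⠀⠀⠀⠀⠴⠴⠒⠒⠒⣿⣿
⠀⠀⠀⠀⠀⠀⠀⠒⠒⠒⠂⣿
⠀⠀⠀⠀⠀⠀⠀⠂⣿⠒⠒⠒

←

⠀⠀⠀⠀⠀⠀⠀⠀⠀
⠀⠀⠀⠀⠀⠀⠀⠀⠀
⠀⠀⠂⠴⠒⠒⠂⠂⠂
⠀⠀⠂⣿⠒⠿⠂⣿⠂
⠀⠀⠂⠿⣾⠒⣿⣿⠒
⠀⠀⣿⠒⠒⠂⠂⠒⠒
⠀⠀⣿⣿⠒⠒⠒⠴⠒
⠀⠀⠀⠀⠀⠀⠀⠀⠴
⠀⠀⠀⠀⠀⠀⠀⠀⠀

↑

⠀⠀⠀⠀⠀⠀⠀⠀⠀
⠀⠀⠀⠀⠀⠀⠀⠀⠀
⠀⠀⠒⠒⠂⠂⠂⠀⠀
⠀⠀⠂⠴⠒⠒⠂⠂⠂
⠀⠀⠂⣿⣾⠿⠂⣿⠂
⠀⠀⠂⠿⠒⠒⣿⣿⠒
⠀⠀⣿⠒⠒⠂⠂⠒⠒
⠀⠀⣿⣿⠒⠒⠒⠴⠒
⠀⠀⠀⠀⠀⠀⠀⠀⠴

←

⠀⠀⠀⠀⠀⠀⠀⠀⠀
⠀⠀⠀⠀⠀⠀⠀⠀⠀
⠀⠀⠿⠒⠒⠂⠂⠂⠀
⠀⠀⠒⠂⠴⠒⠒⠂⠂
⠀⠀⠴⠂⣾⠒⠿⠂⣿
⠀⠀⠒⠂⠿⠒⠒⣿⣿
⠀⠀⠿⣿⠒⠒⠂⠂⠒
⠀⠀⠀⣿⣿⠒⠒⠒⠴
⠀⠀⠀⠀⠀⠀⠀⠀⠀

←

⠀⠀⠀⠀⠀⠀⠀⠀⠀
⠀⠀⠀⠀⠀⠀⠀⠀⠀
⠀⠀⠂⠿⠒⠒⠂⠂⠂
⠀⠀⣿⠒⠂⠴⠒⠒⠂
⠀⠀⣿⠴⣾⣿⠒⠿⠂
⠀⠀⠿⠒⠂⠿⠒⠒⣿
⠀⠀⠴⠿⣿⠒⠒⠂⠂
⠀⠀⠀⠀⣿⣿⠒⠒⠒
⠀⠀⠀⠀⠀⠀⠀⠀⠀

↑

⠀⠀⠀⠀⠀⠀⠀⠀⠀
⠀⠀⠀⠀⠀⠀⠀⠀⠀
⠀⠀⠿⠒⠒⠂⣿⠀⠀
⠀⠀⠂⠿⠒⠒⠂⠂⠂
⠀⠀⣿⠒⣾⠴⠒⠒⠂
⠀⠀⣿⠴⠂⣿⠒⠿⠂
⠀⠀⠿⠒⠂⠿⠒⠒⣿
⠀⠀⠴⠿⣿⠒⠒⠂⠂
⠀⠀⠀⠀⣿⣿⠒⠒⠒

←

⠀⠀⠀⠀⠀⠀⠀⠀⠀
⠀⠀⠀⠀⠀⠀⠀⠀⠀
⠀⠀⠴⠿⠒⠒⠂⣿⠀
⠀⠀⣿⠂⠿⠒⠒⠂⠂
⠀⠀⠴⣿⣾⠂⠴⠒⠒
⠀⠀⠒⣿⠴⠂⣿⠒⠿
⠀⠀⠒⠿⠒⠂⠿⠒⠒
⠀⠀⠀⠴⠿⣿⠒⠒⠂
⠀⠀⠀⠀⠀⣿⣿⠒⠒

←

⠀⠀⠀⠀⠀⠀⠀⠀⠀
⠀⠀⠀⠀⠀⠀⠀⠀⠀
⠀⠀⠒⠴⠿⠒⠒⠂⣿
⠀⠀⠿⣿⠂⠿⠒⠒⠂
⠀⠀⠂⠴⣾⠒⠂⠴⠒
⠀⠀⠒⠒⣿⠴⠂⣿⠒
⠀⠀⣿⠒⠿⠒⠂⠿⠒
⠀⠀⠀⠀⠴⠿⣿⠒⠒
⠀⠀⠀⠀⠀⠀⣿⣿⠒

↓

⠀⠀⠀⠀⠀⠀⠀⠀⠀
⠀⠀⠒⠴⠿⠒⠒⠂⣿
⠀⠀⠿⣿⠂⠿⠒⠒⠂
⠀⠀⠂⠴⣿⠒⠂⠴⠒
⠀⠀⠒⠒⣾⠴⠂⣿⠒
⠀⠀⣿⠒⠿⠒⠂⠿⠒
⠀⠀⣿⠒⠴⠿⣿⠒⠒
⠀⠀⠀⠀⠀⠀⣿⣿⠒
⠀⠀⠀⠀⠀⠀⠀⠀⠀

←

⠀⠀⠀⠀⠀⠀⠀⠀⠀
⠀⠀⠀⠒⠴⠿⠒⠒⠂
⠀⠀⠿⠿⣿⠂⠿⠒⠒
⠀⠀⠒⠂⠴⣿⠒⠂⠴
⠀⠀⠂⠒⣾⣿⠴⠂⣿
⠀⠀⣿⣿⠒⠿⠒⠂⠿
⠀⠀⣿⣿⠒⠴⠿⣿⠒
⠀⠀⠀⠀⠀⠀⠀⣿⣿
⠀⠀⠀⠀⠀⠀⠀⠀⠀

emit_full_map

⠀⠒⠴⠿⠒⠒⠂⣿⠀⠀⠀⠀⠀⠀⠀⠀⠀⠀
⠿⠿⣿⠂⠿⠒⠒⠂⠂⠂⠀⠀⠀⠀⠀⠀⠀⠀
⠒⠂⠴⣿⠒⠂⠴⠒⠒⠂⠂⠂⣿⠒⠂⠴⠀⠀
⠂⠒⣾⣿⠴⠂⣿⠒⠿⠂⣿⠂⠴⠒⠒⠴⠂⠿
⣿⣿⠒⠿⠒⠂⠿⠒⠒⣿⣿⠒⣿⠒⠿⠒⠒⣿
⣿⣿⠒⠴⠿⣿⠒⠒⠂⠂⠒⠒⠂⣿⠒⠂⠴⣿
⠀⠀⠀⠀⠀⣿⣿⠒⠒⠒⠴⠒⣿⠂⣿⠒⠒⠒
⠀⠀⠀⠀⠀⠀⠀⠀⠀⠀⠀⠴⠴⠒⠒⠒⣿⣿
⠀⠀⠀⠀⠀⠀⠀⠀⠀⠀⠀⠀⠀⠒⠒⠒⠂⣿
⠀⠀⠀⠀⠀⠀⠀⠀⠀⠀⠀⠀⠀⠂⣿⠒⠒⠒

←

⠿⠀⠀⠀⠀⠀⠀⠀⠀
⠿⠀⠀⠀⠒⠴⠿⠒⠒
⠿⠀⣿⠿⠿⣿⠂⠿⠒
⠿⠀⣿⠒⠂⠴⣿⠒⠂
⠿⠀⣿⠂⣾⠒⣿⠴⠂
⠿⠀⠒⣿⣿⠒⠿⠒⠂
⠿⠀⠿⣿⣿⠒⠴⠿⣿
⠿⠀⠀⠀⠀⠀⠀⠀⣿
⠿⠀⠀⠀⠀⠀⠀⠀⠀

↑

⠿⠀⠀⠀⠀⠀⠀⠀⠀
⠿⠀⠀⠀⠀⠀⠀⠀⠀
⠿⠀⠒⣿⠒⠴⠿⠒⠒
⠿⠀⣿⠿⠿⣿⠂⠿⠒
⠿⠀⣿⠒⣾⠴⣿⠒⠂
⠿⠀⣿⠂⠒⠒⣿⠴⠂
⠿⠀⠒⣿⣿⠒⠿⠒⠂
⠿⠀⠿⣿⣿⠒⠴⠿⣿
⠿⠀⠀⠀⠀⠀⠀⠀⣿

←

⠿⠿⠀⠀⠀⠀⠀⠀⠀
⠿⠿⠀⠀⠀⠀⠀⠀⠀
⠿⠿⠂⠒⣿⠒⠴⠿⠒
⠿⠿⣿⣿⠿⠿⣿⠂⠿
⠿⠿⠒⣿⣾⠂⠴⣿⠒
⠿⠿⣿⣿⠂⠒⠒⣿⠴
⠿⠿⠒⠒⣿⣿⠒⠿⠒
⠿⠿⠀⠿⣿⣿⠒⠴⠿
⠿⠿⠀⠀⠀⠀⠀⠀⠀

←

⠿⠿⠿⠀⠀⠀⠀⠀⠀
⠿⠿⠿⠀⠀⠀⠀⠀⠀
⠿⠿⠿⠂⠒⣿⠒⠴⠿
⠿⠿⠿⣿⣿⠿⠿⣿⠂
⠿⠿⠿⠒⣾⠒⠂⠴⣿
⠿⠿⠿⣿⣿⠂⠒⠒⣿
⠿⠿⠿⠒⠒⣿⣿⠒⠿
⠿⠿⠿⠀⠿⣿⣿⠒⠴
⠿⠿⠿⠀⠀⠀⠀⠀⠀

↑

⠿⠿⠿⠀⠀⠀⠀⠀⠀
⠿⠿⠿⠀⠀⠀⠀⠀⠀
⠿⠿⠿⠒⠿⠿⠂⠀⠀
⠿⠿⠿⠂⠒⣿⠒⠴⠿
⠿⠿⠿⣿⣾⠿⠿⣿⠂
⠿⠿⠿⠒⣿⠒⠂⠴⣿
⠿⠿⠿⣿⣿⠂⠒⠒⣿
⠿⠿⠿⠒⠒⣿⣿⠒⠿
⠿⠿⠿⠀⠿⣿⣿⠒⠴

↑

⠿⠿⠿⠿⠿⠿⠿⠿⠿
⠿⠿⠿⠀⠀⠀⠀⠀⠀
⠿⠿⠿⠒⠒⠂⠿⠀⠀
⠿⠿⠿⠒⠿⠿⠂⠀⠀
⠿⠿⠿⠂⣾⣿⠒⠴⠿
⠿⠿⠿⣿⣿⠿⠿⣿⠂
⠿⠿⠿⠒⣿⠒⠂⠴⣿
⠿⠿⠿⣿⣿⠂⠒⠒⣿
⠿⠿⠿⠒⠒⣿⣿⠒⠿

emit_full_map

⠒⠒⠂⠿⠀⠀⠀⠀⠀⠀⠀⠀⠀⠀⠀⠀⠀⠀⠀⠀
⠒⠿⠿⠂⠀⠀⠀⠀⠀⠀⠀⠀⠀⠀⠀⠀⠀⠀⠀⠀
⠂⣾⣿⠒⠴⠿⠒⠒⠂⣿⠀⠀⠀⠀⠀⠀⠀⠀⠀⠀
⣿⣿⠿⠿⣿⠂⠿⠒⠒⠂⠂⠂⠀⠀⠀⠀⠀⠀⠀⠀
⠒⣿⠒⠂⠴⣿⠒⠂⠴⠒⠒⠂⠂⠂⣿⠒⠂⠴⠀⠀
⣿⣿⠂⠒⠒⣿⠴⠂⣿⠒⠿⠂⣿⠂⠴⠒⠒⠴⠂⠿
⠒⠒⣿⣿⠒⠿⠒⠂⠿⠒⠒⣿⣿⠒⣿⠒⠿⠒⠒⣿
⠀⠿⣿⣿⠒⠴⠿⣿⠒⠒⠂⠂⠒⠒⠂⣿⠒⠂⠴⣿
⠀⠀⠀⠀⠀⠀⠀⣿⣿⠒⠒⠒⠴⠒⣿⠂⣿⠒⠒⠒
⠀⠀⠀⠀⠀⠀⠀⠀⠀⠀⠀⠀⠀⠴⠴⠒⠒⠒⣿⣿
⠀⠀⠀⠀⠀⠀⠀⠀⠀⠀⠀⠀⠀⠀⠀⠒⠒⠒⠂⣿
⠀⠀⠀⠀⠀⠀⠀⠀⠀⠀⠀⠀⠀⠀⠀⠂⣿⠒⠒⠒

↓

⠿⠿⠿⠀⠀⠀⠀⠀⠀
⠿⠿⠿⠒⠒⠂⠿⠀⠀
⠿⠿⠿⠒⠿⠿⠂⠀⠀
⠿⠿⠿⠂⠒⣿⠒⠴⠿
⠿⠿⠿⣿⣾⠿⠿⣿⠂
⠿⠿⠿⠒⣿⠒⠂⠴⣿
⠿⠿⠿⣿⣿⠂⠒⠒⣿
⠿⠿⠿⠒⠒⣿⣿⠒⠿
⠿⠿⠿⠀⠿⣿⣿⠒⠴

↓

⠿⠿⠿⠒⠒⠂⠿⠀⠀
⠿⠿⠿⠒⠿⠿⠂⠀⠀
⠿⠿⠿⠂⠒⣿⠒⠴⠿
⠿⠿⠿⣿⣿⠿⠿⣿⠂
⠿⠿⠿⠒⣾⠒⠂⠴⣿
⠿⠿⠿⣿⣿⠂⠒⠒⣿
⠿⠿⠿⠒⠒⣿⣿⠒⠿
⠿⠿⠿⠀⠿⣿⣿⠒⠴
⠿⠿⠿⠀⠀⠀⠀⠀⠀

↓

⠿⠿⠿⠒⠿⠿⠂⠀⠀
⠿⠿⠿⠂⠒⣿⠒⠴⠿
⠿⠿⠿⣿⣿⠿⠿⣿⠂
⠿⠿⠿⠒⣿⠒⠂⠴⣿
⠿⠿⠿⣿⣾⠂⠒⠒⣿
⠿⠿⠿⠒⠒⣿⣿⠒⠿
⠿⠿⠿⠴⠿⣿⣿⠒⠴
⠿⠿⠿⠀⠀⠀⠀⠀⠀
⠿⠿⠿⠀⠀⠀⠀⠀⠀

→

⠿⠿⠒⠿⠿⠂⠀⠀⠀
⠿⠿⠂⠒⣿⠒⠴⠿⠒
⠿⠿⣿⣿⠿⠿⣿⠂⠿
⠿⠿⠒⣿⠒⠂⠴⣿⠒
⠿⠿⣿⣿⣾⠒⠒⣿⠴
⠿⠿⠒⠒⣿⣿⠒⠿⠒
⠿⠿⠴⠿⣿⣿⠒⠴⠿
⠿⠿⠀⠀⠀⠀⠀⠀⠀
⠿⠿⠀⠀⠀⠀⠀⠀⠀

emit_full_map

⠒⠒⠂⠿⠀⠀⠀⠀⠀⠀⠀⠀⠀⠀⠀⠀⠀⠀⠀⠀
⠒⠿⠿⠂⠀⠀⠀⠀⠀⠀⠀⠀⠀⠀⠀⠀⠀⠀⠀⠀
⠂⠒⣿⠒⠴⠿⠒⠒⠂⣿⠀⠀⠀⠀⠀⠀⠀⠀⠀⠀
⣿⣿⠿⠿⣿⠂⠿⠒⠒⠂⠂⠂⠀⠀⠀⠀⠀⠀⠀⠀
⠒⣿⠒⠂⠴⣿⠒⠂⠴⠒⠒⠂⠂⠂⣿⠒⠂⠴⠀⠀
⣿⣿⣾⠒⠒⣿⠴⠂⣿⠒⠿⠂⣿⠂⠴⠒⠒⠴⠂⠿
⠒⠒⣿⣿⠒⠿⠒⠂⠿⠒⠒⣿⣿⠒⣿⠒⠿⠒⠒⣿
⠴⠿⣿⣿⠒⠴⠿⣿⠒⠒⠂⠂⠒⠒⠂⣿⠒⠂⠴⣿
⠀⠀⠀⠀⠀⠀⠀⣿⣿⠒⠒⠒⠴⠒⣿⠂⣿⠒⠒⠒
⠀⠀⠀⠀⠀⠀⠀⠀⠀⠀⠀⠀⠀⠴⠴⠒⠒⠒⣿⣿
⠀⠀⠀⠀⠀⠀⠀⠀⠀⠀⠀⠀⠀⠀⠀⠒⠒⠒⠂⣿
⠀⠀⠀⠀⠀⠀⠀⠀⠀⠀⠀⠀⠀⠀⠀⠂⣿⠒⠒⠒

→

⠿⠒⠿⠿⠂⠀⠀⠀⠀
⠿⠂⠒⣿⠒⠴⠿⠒⠒
⠿⣿⣿⠿⠿⣿⠂⠿⠒
⠿⠒⣿⠒⠂⠴⣿⠒⠂
⠿⣿⣿⠂⣾⠒⣿⠴⠂
⠿⠒⠒⣿⣿⠒⠿⠒⠂
⠿⠴⠿⣿⣿⠒⠴⠿⣿
⠿⠀⠀⠀⠀⠀⠀⠀⣿
⠿⠀⠀⠀⠀⠀⠀⠀⠀

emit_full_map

⠒⠒⠂⠿⠀⠀⠀⠀⠀⠀⠀⠀⠀⠀⠀⠀⠀⠀⠀⠀
⠒⠿⠿⠂⠀⠀⠀⠀⠀⠀⠀⠀⠀⠀⠀⠀⠀⠀⠀⠀
⠂⠒⣿⠒⠴⠿⠒⠒⠂⣿⠀⠀⠀⠀⠀⠀⠀⠀⠀⠀
⣿⣿⠿⠿⣿⠂⠿⠒⠒⠂⠂⠂⠀⠀⠀⠀⠀⠀⠀⠀
⠒⣿⠒⠂⠴⣿⠒⠂⠴⠒⠒⠂⠂⠂⣿⠒⠂⠴⠀⠀
⣿⣿⠂⣾⠒⣿⠴⠂⣿⠒⠿⠂⣿⠂⠴⠒⠒⠴⠂⠿
⠒⠒⣿⣿⠒⠿⠒⠂⠿⠒⠒⣿⣿⠒⣿⠒⠿⠒⠒⣿
⠴⠿⣿⣿⠒⠴⠿⣿⠒⠒⠂⠂⠒⠒⠂⣿⠒⠂⠴⣿
⠀⠀⠀⠀⠀⠀⠀⣿⣿⠒⠒⠒⠴⠒⣿⠂⣿⠒⠒⠒
⠀⠀⠀⠀⠀⠀⠀⠀⠀⠀⠀⠀⠀⠴⠴⠒⠒⠒⣿⣿
⠀⠀⠀⠀⠀⠀⠀⠀⠀⠀⠀⠀⠀⠀⠀⠒⠒⠒⠂⣿
⠀⠀⠀⠀⠀⠀⠀⠀⠀⠀⠀⠀⠀⠀⠀⠂⣿⠒⠒⠒


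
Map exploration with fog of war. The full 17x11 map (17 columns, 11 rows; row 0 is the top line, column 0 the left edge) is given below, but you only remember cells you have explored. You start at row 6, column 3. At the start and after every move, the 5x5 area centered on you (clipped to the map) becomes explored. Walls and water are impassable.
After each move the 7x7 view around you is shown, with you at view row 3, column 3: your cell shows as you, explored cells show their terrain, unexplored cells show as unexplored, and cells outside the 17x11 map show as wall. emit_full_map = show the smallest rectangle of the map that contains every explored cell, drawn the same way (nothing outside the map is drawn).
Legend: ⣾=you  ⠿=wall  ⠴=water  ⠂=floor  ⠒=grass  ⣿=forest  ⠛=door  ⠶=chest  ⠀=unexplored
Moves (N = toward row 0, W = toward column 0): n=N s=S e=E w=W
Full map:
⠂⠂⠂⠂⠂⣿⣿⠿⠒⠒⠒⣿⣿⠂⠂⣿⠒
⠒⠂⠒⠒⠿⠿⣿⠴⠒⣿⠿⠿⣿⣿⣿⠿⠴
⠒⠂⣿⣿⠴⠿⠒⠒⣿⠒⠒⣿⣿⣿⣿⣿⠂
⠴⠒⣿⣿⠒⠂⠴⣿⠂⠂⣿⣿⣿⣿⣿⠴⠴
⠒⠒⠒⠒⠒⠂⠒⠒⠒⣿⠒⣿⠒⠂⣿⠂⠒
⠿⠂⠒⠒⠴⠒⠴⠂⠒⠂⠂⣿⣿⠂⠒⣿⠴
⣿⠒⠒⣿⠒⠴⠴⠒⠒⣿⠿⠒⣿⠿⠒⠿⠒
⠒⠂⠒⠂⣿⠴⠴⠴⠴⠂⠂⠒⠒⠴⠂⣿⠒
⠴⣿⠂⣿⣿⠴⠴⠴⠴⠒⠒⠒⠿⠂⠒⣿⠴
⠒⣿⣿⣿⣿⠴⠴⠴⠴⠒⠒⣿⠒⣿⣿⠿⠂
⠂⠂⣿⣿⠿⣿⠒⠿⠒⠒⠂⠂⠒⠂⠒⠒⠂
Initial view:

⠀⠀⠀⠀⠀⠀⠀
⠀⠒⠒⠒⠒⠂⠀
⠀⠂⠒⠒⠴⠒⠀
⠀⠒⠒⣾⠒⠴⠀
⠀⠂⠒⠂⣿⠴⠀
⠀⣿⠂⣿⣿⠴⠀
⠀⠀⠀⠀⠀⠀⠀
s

⠀⠒⠒⠒⠒⠂⠀
⠀⠂⠒⠒⠴⠒⠀
⠀⠒⠒⣿⠒⠴⠀
⠀⠂⠒⣾⣿⠴⠀
⠀⣿⠂⣿⣿⠴⠀
⠀⣿⣿⣿⣿⠴⠀
⠀⠀⠀⠀⠀⠀⠀

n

⠀⠀⠀⠀⠀⠀⠀
⠀⠒⠒⠒⠒⠂⠀
⠀⠂⠒⠒⠴⠒⠀
⠀⠒⠒⣾⠒⠴⠀
⠀⠂⠒⠂⣿⠴⠀
⠀⣿⠂⣿⣿⠴⠀
⠀⣿⣿⣿⣿⠴⠀

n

⠀⠀⠀⠀⠀⠀⠀
⠀⠒⣿⣿⠒⠂⠀
⠀⠒⠒⠒⠒⠂⠀
⠀⠂⠒⣾⠴⠒⠀
⠀⠒⠒⣿⠒⠴⠀
⠀⠂⠒⠂⣿⠴⠀
⠀⣿⠂⣿⣿⠴⠀

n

⠀⠀⠀⠀⠀⠀⠀
⠀⠂⣿⣿⠴⠿⠀
⠀⠒⣿⣿⠒⠂⠀
⠀⠒⠒⣾⠒⠂⠀
⠀⠂⠒⠒⠴⠒⠀
⠀⠒⠒⣿⠒⠴⠀
⠀⠂⠒⠂⣿⠴⠀

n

⠀⠀⠀⠀⠀⠀⠀
⠀⠂⠒⠒⠿⠿⠀
⠀⠂⣿⣿⠴⠿⠀
⠀⠒⣿⣾⠒⠂⠀
⠀⠒⠒⠒⠒⠂⠀
⠀⠂⠒⠒⠴⠒⠀
⠀⠒⠒⣿⠒⠴⠀

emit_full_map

⠂⠒⠒⠿⠿
⠂⣿⣿⠴⠿
⠒⣿⣾⠒⠂
⠒⠒⠒⠒⠂
⠂⠒⠒⠴⠒
⠒⠒⣿⠒⠴
⠂⠒⠂⣿⠴
⣿⠂⣿⣿⠴
⣿⣿⣿⣿⠴

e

⠀⠀⠀⠀⠀⠀⠀
⠂⠒⠒⠿⠿⣿⠀
⠂⣿⣿⠴⠿⠒⠀
⠒⣿⣿⣾⠂⠴⠀
⠒⠒⠒⠒⠂⠒⠀
⠂⠒⠒⠴⠒⠴⠀
⠒⠒⣿⠒⠴⠀⠀

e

⠀⠀⠀⠀⠀⠀⠀
⠒⠒⠿⠿⣿⠴⠀
⣿⣿⠴⠿⠒⠒⠀
⣿⣿⠒⣾⠴⣿⠀
⠒⠒⠒⠂⠒⠒⠀
⠒⠒⠴⠒⠴⠂⠀
⠒⣿⠒⠴⠀⠀⠀

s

⠒⠒⠿⠿⣿⠴⠀
⣿⣿⠴⠿⠒⠒⠀
⣿⣿⠒⠂⠴⣿⠀
⠒⠒⠒⣾⠒⠒⠀
⠒⠒⠴⠒⠴⠂⠀
⠒⣿⠒⠴⠴⠒⠀
⠒⠂⣿⠴⠀⠀⠀

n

⠀⠀⠀⠀⠀⠀⠀
⠒⠒⠿⠿⣿⠴⠀
⣿⣿⠴⠿⠒⠒⠀
⣿⣿⠒⣾⠴⣿⠀
⠒⠒⠒⠂⠒⠒⠀
⠒⠒⠴⠒⠴⠂⠀
⠒⣿⠒⠴⠴⠒⠀

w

⠀⠀⠀⠀⠀⠀⠀
⠂⠒⠒⠿⠿⣿⠴
⠂⣿⣿⠴⠿⠒⠒
⠒⣿⣿⣾⠂⠴⣿
⠒⠒⠒⠒⠂⠒⠒
⠂⠒⠒⠴⠒⠴⠂
⠒⠒⣿⠒⠴⠴⠒

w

⠀⠀⠀⠀⠀⠀⠀
⠀⠂⠒⠒⠿⠿⣿
⠀⠂⣿⣿⠴⠿⠒
⠀⠒⣿⣾⠒⠂⠴
⠀⠒⠒⠒⠒⠂⠒
⠀⠂⠒⠒⠴⠒⠴
⠀⠒⠒⣿⠒⠴⠴

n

⠿⠿⠿⠿⠿⠿⠿
⠀⠂⠂⠂⠂⣿⠀
⠀⠂⠒⠒⠿⠿⣿
⠀⠂⣿⣾⠴⠿⠒
⠀⠒⣿⣿⠒⠂⠴
⠀⠒⠒⠒⠒⠂⠒
⠀⠂⠒⠒⠴⠒⠴

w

⠿⠿⠿⠿⠿⠿⠿
⠿⠂⠂⠂⠂⠂⣿
⠿⠒⠂⠒⠒⠿⠿
⠿⠒⠂⣾⣿⠴⠿
⠿⠴⠒⣿⣿⠒⠂
⠿⠒⠒⠒⠒⠒⠂
⠿⠀⠂⠒⠒⠴⠒

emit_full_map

⠂⠂⠂⠂⠂⣿⠀⠀
⠒⠂⠒⠒⠿⠿⣿⠴
⠒⠂⣾⣿⠴⠿⠒⠒
⠴⠒⣿⣿⠒⠂⠴⣿
⠒⠒⠒⠒⠒⠂⠒⠒
⠀⠂⠒⠒⠴⠒⠴⠂
⠀⠒⠒⣿⠒⠴⠴⠒
⠀⠂⠒⠂⣿⠴⠀⠀
⠀⣿⠂⣿⣿⠴⠀⠀
⠀⣿⣿⣿⣿⠴⠀⠀

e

⠿⠿⠿⠿⠿⠿⠿
⠂⠂⠂⠂⠂⣿⠀
⠒⠂⠒⠒⠿⠿⣿
⠒⠂⣿⣾⠴⠿⠒
⠴⠒⣿⣿⠒⠂⠴
⠒⠒⠒⠒⠒⠂⠒
⠀⠂⠒⠒⠴⠒⠴

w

⠿⠿⠿⠿⠿⠿⠿
⠿⠂⠂⠂⠂⠂⣿
⠿⠒⠂⠒⠒⠿⠿
⠿⠒⠂⣾⣿⠴⠿
⠿⠴⠒⣿⣿⠒⠂
⠿⠒⠒⠒⠒⠒⠂
⠿⠀⠂⠒⠒⠴⠒

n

⠿⠿⠿⠿⠿⠿⠿
⠿⠿⠿⠿⠿⠿⠿
⠿⠂⠂⠂⠂⠂⣿
⠿⠒⠂⣾⠒⠿⠿
⠿⠒⠂⣿⣿⠴⠿
⠿⠴⠒⣿⣿⠒⠂
⠿⠒⠒⠒⠒⠒⠂

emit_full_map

⠂⠂⠂⠂⠂⣿⠀⠀
⠒⠂⣾⠒⠿⠿⣿⠴
⠒⠂⣿⣿⠴⠿⠒⠒
⠴⠒⣿⣿⠒⠂⠴⣿
⠒⠒⠒⠒⠒⠂⠒⠒
⠀⠂⠒⠒⠴⠒⠴⠂
⠀⠒⠒⣿⠒⠴⠴⠒
⠀⠂⠒⠂⣿⠴⠀⠀
⠀⣿⠂⣿⣿⠴⠀⠀
⠀⣿⣿⣿⣿⠴⠀⠀


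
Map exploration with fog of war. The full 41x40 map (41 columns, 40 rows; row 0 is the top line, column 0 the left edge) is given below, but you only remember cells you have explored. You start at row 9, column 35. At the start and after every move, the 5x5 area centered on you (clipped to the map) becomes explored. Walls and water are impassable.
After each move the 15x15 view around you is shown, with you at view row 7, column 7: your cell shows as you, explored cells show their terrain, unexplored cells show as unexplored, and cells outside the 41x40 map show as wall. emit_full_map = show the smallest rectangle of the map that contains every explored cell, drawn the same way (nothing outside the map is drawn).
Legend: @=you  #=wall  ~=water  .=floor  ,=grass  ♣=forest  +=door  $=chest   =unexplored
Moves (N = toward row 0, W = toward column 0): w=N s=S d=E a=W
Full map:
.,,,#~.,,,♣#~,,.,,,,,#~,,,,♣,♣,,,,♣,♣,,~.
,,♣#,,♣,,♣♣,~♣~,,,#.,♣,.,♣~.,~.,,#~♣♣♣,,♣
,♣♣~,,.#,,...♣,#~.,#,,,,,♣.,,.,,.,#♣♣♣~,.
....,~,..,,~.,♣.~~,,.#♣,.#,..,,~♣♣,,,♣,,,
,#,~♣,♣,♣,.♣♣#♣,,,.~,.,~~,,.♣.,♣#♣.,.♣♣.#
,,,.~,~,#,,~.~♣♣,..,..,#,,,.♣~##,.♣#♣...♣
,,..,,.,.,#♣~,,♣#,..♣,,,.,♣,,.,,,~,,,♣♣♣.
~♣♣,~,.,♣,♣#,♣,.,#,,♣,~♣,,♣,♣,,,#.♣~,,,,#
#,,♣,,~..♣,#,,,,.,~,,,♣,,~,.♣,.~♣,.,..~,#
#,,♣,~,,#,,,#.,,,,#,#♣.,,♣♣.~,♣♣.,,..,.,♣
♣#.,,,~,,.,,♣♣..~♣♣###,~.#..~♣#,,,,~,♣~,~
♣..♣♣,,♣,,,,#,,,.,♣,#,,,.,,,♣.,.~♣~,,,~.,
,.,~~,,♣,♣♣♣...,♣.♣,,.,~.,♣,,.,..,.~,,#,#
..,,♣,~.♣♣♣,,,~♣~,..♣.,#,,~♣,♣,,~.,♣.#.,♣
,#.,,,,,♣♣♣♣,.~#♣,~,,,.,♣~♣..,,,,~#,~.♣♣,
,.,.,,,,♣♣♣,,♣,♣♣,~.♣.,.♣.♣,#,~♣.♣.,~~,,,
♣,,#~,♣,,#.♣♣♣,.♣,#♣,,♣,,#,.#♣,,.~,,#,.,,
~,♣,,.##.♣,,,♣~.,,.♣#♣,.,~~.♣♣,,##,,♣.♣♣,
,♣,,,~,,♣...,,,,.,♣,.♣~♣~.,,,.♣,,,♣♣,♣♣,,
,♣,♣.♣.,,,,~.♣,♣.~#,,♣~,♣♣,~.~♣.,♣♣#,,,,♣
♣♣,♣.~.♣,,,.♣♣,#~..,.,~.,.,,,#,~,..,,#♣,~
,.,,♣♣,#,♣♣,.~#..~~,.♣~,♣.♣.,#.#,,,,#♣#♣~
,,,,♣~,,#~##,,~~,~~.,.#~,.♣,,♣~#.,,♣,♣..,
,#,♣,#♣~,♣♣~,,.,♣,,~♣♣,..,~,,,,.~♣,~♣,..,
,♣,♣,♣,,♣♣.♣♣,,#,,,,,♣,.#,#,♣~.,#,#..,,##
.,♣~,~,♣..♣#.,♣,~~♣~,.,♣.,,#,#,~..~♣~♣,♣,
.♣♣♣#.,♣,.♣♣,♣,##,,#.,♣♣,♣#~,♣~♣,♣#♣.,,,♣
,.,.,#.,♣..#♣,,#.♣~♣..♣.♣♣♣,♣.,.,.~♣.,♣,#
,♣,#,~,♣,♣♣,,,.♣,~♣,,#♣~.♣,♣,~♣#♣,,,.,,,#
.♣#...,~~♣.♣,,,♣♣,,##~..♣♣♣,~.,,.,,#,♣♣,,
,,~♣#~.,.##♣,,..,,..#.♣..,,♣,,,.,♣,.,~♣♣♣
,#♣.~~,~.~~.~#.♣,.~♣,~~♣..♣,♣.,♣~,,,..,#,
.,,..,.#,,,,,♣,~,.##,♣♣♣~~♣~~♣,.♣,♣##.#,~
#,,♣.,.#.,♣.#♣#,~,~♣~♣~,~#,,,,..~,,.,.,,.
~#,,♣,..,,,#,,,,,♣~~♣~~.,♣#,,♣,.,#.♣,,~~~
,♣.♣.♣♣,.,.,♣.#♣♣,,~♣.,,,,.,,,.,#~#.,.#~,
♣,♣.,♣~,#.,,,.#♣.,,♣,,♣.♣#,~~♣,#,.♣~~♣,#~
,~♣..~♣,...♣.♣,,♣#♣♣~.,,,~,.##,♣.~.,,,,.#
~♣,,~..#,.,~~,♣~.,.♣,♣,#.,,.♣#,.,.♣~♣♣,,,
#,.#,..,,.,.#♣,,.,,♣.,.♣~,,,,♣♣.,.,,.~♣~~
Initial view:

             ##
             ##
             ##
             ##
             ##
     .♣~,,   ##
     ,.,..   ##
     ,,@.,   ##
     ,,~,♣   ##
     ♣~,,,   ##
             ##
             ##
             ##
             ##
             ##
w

             ##
             ##
             ##
             ##
             ##
     ~,,,♣   ##
     .♣~,,   ##
     ,.@..   ##
     ,,..,   ##
     ,,~,♣   ##
     ♣~,,,   ##
             ##
             ##
             ##
             ##

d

            ###
            ###
            ###
            ###
            ###
    ~,,,♣♣  ###
    .♣~,,,  ###
    ,.,@.~  ###
    ,,..,.  ###
    ,,~,♣~  ###
    ♣~,,,   ###
            ###
            ###
            ###
            ###

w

            ###
            ###
            ###
            ###
            ###
     ♣#♣..  ###
    ~,,,♣♣  ###
    .♣~@,,  ###
    ,.,..~  ###
    ,,..,.  ###
    ,,~,♣~  ###
    ♣~,,,   ###
            ###
            ###
            ###

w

###############
            ###
            ###
            ###
            ###
     .,.♣♣  ###
     ♣#♣..  ###
    ~,,@♣♣  ###
    .♣~,,,  ###
    ,.,..~  ###
    ,,..,.  ###
    ,,~,♣~  ###
    ♣~,,,   ###
            ###
            ###

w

###############
###############
            ###
            ###
            ###
     ,,,♣,  ###
     .,.♣♣  ###
     ♣#@..  ###
    ~,,,♣♣  ###
    .♣~,,,  ###
    ,.,..~  ###
    ,,..,.  ###
    ,,~,♣~  ###
    ♣~,,,   ###
            ###

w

###############
###############
###############
            ###
            ###
     #♣♣♣~  ###
     ,,,♣,  ###
     .,@♣♣  ###
     ♣#♣..  ###
    ~,,,♣♣  ###
    .♣~,,,  ###
    ,.,..~  ###
    ,,..,.  ###
    ,,~,♣~  ###
    ♣~,,,   ###

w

###############
###############
###############
###############
            ###
     ~♣♣♣,  ###
     #♣♣♣~  ###
     ,,@♣,  ###
     .,.♣♣  ###
     ♣#♣..  ###
    ~,,,♣♣  ###
    .♣~,,,  ###
    ,.,..~  ###
    ,,..,.  ###
    ,,~,♣~  ###

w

###############
###############
###############
###############
###############
     ♣,♣,,  ###
     ~♣♣♣,  ###
     #♣@♣~  ###
     ,,,♣,  ###
     .,.♣♣  ###
     ♣#♣..  ###
    ~,,,♣♣  ###
    .♣~,,,  ###
    ,.,..~  ###
    ,,..,.  ###

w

###############
###############
###############
###############
###############
###############
     ♣,♣,,  ###
     ~♣@♣,  ###
     #♣♣♣~  ###
     ,,,♣,  ###
     .,.♣♣  ###
     ♣#♣..  ###
    ~,,,♣♣  ###
    .♣~,,,  ###
    ,.,..~  ###

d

###############
###############
###############
###############
###############
###############
    ♣,♣,,~ ####
    ~♣♣@,, ####
    #♣♣♣~, ####
    ,,,♣,, ####
    .,.♣♣  ####
    ♣#♣..  ####
   ~,,,♣♣  ####
   .♣~,,,  ####
   ,.,..~  ####

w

###############
###############
###############
###############
###############
###############
###############
    ♣,♣@,~ ####
    ~♣♣♣,, ####
    #♣♣♣~, ####
    ,,,♣,, ####
    .,.♣♣  ####
    ♣#♣..  ####
   ~,,,♣♣  ####
   .♣~,,,  ####

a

###############
###############
###############
###############
###############
###############
###############
     ♣,@,,~ ###
     ~♣♣♣,, ###
     #♣♣♣~, ###
     ,,,♣,, ###
     .,.♣♣  ###
     ♣#♣..  ###
    ~,,,♣♣  ###
    .♣~,,,  ###

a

###############
###############
###############
###############
###############
###############
###############
     ,♣@♣,,~ ##
     #~♣♣♣,, ##
     ,#♣♣♣~, ##
      ,,,♣,, ##
      .,.♣♣  ##
      ♣#♣..  ##
     ~,,,♣♣  ##
     .♣~,,,  ##

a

###############
###############
###############
###############
###############
###############
###############
     ,,@,♣,,~ #
     ,#~♣♣♣,, #
     .,#♣♣♣~, #
       ,,,♣,, #
       .,.♣♣  #
       ♣#♣..  #
      ~,,,♣♣  #
      .♣~,,,  #

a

###############
###############
###############
###############
###############
###############
###############
     ,,@♣,♣,,~ 
     ,,#~♣♣♣,, 
     ,.,#♣♣♣~, 
        ,,,♣,, 
        .,.♣♣  
        ♣#♣..  
       ~,,,♣♣  
       .♣~,,,  

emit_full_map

,,@♣,♣,,~
,,#~♣♣♣,,
,.,#♣♣♣~,
   ,,,♣,,
   .,.♣♣ 
   ♣#♣.. 
  ~,,,♣♣ 
  .♣~,,, 
  ,.,..~ 
  ,,..,. 
  ,,~,♣~ 
  ♣~,,,  


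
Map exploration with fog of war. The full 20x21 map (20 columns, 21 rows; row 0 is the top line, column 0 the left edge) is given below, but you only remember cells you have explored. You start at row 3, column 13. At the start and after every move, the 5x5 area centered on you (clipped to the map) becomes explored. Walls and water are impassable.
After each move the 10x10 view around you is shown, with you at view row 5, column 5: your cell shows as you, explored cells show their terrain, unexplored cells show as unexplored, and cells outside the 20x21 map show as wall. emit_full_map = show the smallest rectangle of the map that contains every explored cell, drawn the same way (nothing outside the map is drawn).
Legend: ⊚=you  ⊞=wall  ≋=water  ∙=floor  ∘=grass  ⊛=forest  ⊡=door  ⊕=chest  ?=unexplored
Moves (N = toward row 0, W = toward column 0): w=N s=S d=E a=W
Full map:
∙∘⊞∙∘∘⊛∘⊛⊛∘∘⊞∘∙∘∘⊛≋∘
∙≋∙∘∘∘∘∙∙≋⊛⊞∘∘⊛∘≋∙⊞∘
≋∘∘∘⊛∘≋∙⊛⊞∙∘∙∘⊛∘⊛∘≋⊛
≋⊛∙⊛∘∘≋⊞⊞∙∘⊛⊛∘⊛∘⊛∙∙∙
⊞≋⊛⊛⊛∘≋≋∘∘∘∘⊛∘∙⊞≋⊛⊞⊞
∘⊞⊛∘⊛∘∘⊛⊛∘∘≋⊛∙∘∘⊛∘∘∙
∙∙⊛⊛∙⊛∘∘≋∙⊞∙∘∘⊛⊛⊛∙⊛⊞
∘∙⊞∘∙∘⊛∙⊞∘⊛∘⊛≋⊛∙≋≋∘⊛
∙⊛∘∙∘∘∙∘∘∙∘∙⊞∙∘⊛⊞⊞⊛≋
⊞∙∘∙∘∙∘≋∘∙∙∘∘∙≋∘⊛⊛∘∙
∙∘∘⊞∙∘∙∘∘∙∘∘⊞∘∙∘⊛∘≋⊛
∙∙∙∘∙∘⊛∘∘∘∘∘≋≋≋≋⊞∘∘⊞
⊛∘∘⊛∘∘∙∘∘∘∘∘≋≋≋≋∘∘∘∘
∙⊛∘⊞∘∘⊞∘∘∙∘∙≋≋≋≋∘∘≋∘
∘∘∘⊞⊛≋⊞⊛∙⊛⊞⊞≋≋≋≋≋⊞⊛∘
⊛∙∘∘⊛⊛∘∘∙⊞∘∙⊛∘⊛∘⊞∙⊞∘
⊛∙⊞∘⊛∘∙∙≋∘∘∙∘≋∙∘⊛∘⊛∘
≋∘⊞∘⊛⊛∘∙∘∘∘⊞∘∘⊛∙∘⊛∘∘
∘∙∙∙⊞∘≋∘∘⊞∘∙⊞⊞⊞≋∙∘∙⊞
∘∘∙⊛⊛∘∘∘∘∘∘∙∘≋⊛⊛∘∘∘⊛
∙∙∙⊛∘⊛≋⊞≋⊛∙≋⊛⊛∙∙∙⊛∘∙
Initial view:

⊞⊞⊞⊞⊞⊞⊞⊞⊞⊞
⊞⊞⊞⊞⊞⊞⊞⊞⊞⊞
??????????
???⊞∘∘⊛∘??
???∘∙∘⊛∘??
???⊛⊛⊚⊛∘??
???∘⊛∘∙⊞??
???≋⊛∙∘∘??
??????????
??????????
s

⊞⊞⊞⊞⊞⊞⊞⊞⊞⊞
??????????
???⊞∘∘⊛∘??
???∘∙∘⊛∘??
???⊛⊛∘⊛∘??
???∘⊛⊚∙⊞??
???≋⊛∙∘∘??
???∙∘∘⊛⊛??
??????????
??????????

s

??????????
???⊞∘∘⊛∘??
???∘∙∘⊛∘??
???⊛⊛∘⊛∘??
???∘⊛∘∙⊞??
???≋⊛⊚∘∘??
???∙∘∘⊛⊛??
???∘⊛≋⊛∙??
??????????
??????????

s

???⊞∘∘⊛∘??
???∘∙∘⊛∘??
???⊛⊛∘⊛∘??
???∘⊛∘∙⊞??
???≋⊛∙∘∘??
???∙∘⊚⊛⊛??
???∘⊛≋⊛∙??
???∙⊞∙∘⊛??
??????????
??????????

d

??⊞∘∘⊛∘???
??∘∙∘⊛∘???
??⊛⊛∘⊛∘???
??∘⊛∘∙⊞≋??
??≋⊛∙∘∘⊛??
??∙∘∘⊚⊛⊛??
??∘⊛≋⊛∙≋??
??∙⊞∙∘⊛⊞??
??????????
??????????

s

??∘∙∘⊛∘???
??⊛⊛∘⊛∘???
??∘⊛∘∙⊞≋??
??≋⊛∙∘∘⊛??
??∙∘∘⊛⊛⊛??
??∘⊛≋⊚∙≋??
??∙⊞∙∘⊛⊞??
???∘∙≋∘⊛??
??????????
??????????

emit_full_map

⊞∘∘⊛∘?
∘∙∘⊛∘?
⊛⊛∘⊛∘?
∘⊛∘∙⊞≋
≋⊛∙∘∘⊛
∙∘∘⊛⊛⊛
∘⊛≋⊚∙≋
∙⊞∙∘⊛⊞
?∘∙≋∘⊛

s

??⊛⊛∘⊛∘???
??∘⊛∘∙⊞≋??
??≋⊛∙∘∘⊛??
??∙∘∘⊛⊛⊛??
??∘⊛≋⊛∙≋??
??∙⊞∙⊚⊛⊞??
???∘∙≋∘⊛??
???⊞∘∙∘⊛??
??????????
??????????

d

?⊛⊛∘⊛∘????
?∘⊛∘∙⊞≋???
?≋⊛∙∘∘⊛???
?∙∘∘⊛⊛⊛∙??
?∘⊛≋⊛∙≋≋??
?∙⊞∙∘⊚⊞⊞??
??∘∙≋∘⊛⊛??
??⊞∘∙∘⊛∘??
??????????
??????????

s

?∘⊛∘∙⊞≋???
?≋⊛∙∘∘⊛???
?∙∘∘⊛⊛⊛∙??
?∘⊛≋⊛∙≋≋??
?∙⊞∙∘⊛⊞⊞??
??∘∙≋⊚⊛⊛??
??⊞∘∙∘⊛∘??
???≋≋≋⊞∘??
??????????
??????????

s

?≋⊛∙∘∘⊛???
?∙∘∘⊛⊛⊛∙??
?∘⊛≋⊛∙≋≋??
?∙⊞∙∘⊛⊞⊞??
??∘∙≋∘⊛⊛??
??⊞∘∙⊚⊛∘??
???≋≋≋⊞∘??
???≋≋≋∘∘??
??????????
??????????

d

≋⊛∙∘∘⊛???⊞
∙∘∘⊛⊛⊛∙??⊞
∘⊛≋⊛∙≋≋??⊞
∙⊞∙∘⊛⊞⊞⊛?⊞
?∘∙≋∘⊛⊛∘?⊞
?⊞∘∙∘⊚∘≋?⊞
??≋≋≋⊞∘∘?⊞
??≋≋≋∘∘∘?⊞
?????????⊞
?????????⊞

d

⊛∙∘∘⊛???⊞⊞
∘∘⊛⊛⊛∙??⊞⊞
⊛≋⊛∙≋≋??⊞⊞
⊞∙∘⊛⊞⊞⊛≋⊞⊞
∘∙≋∘⊛⊛∘∙⊞⊞
⊞∘∙∘⊛⊚≋⊛⊞⊞
?≋≋≋⊞∘∘⊞⊞⊞
?≋≋≋∘∘∘∘⊞⊞
????????⊞⊞
????????⊞⊞

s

∘∘⊛⊛⊛∙??⊞⊞
⊛≋⊛∙≋≋??⊞⊞
⊞∙∘⊛⊞⊞⊛≋⊞⊞
∘∙≋∘⊛⊛∘∙⊞⊞
⊞∘∙∘⊛∘≋⊛⊞⊞
?≋≋≋⊞⊚∘⊞⊞⊞
?≋≋≋∘∘∘∘⊞⊞
???≋∘∘≋∘⊞⊞
????????⊞⊞
????????⊞⊞

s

⊛≋⊛∙≋≋??⊞⊞
⊞∙∘⊛⊞⊞⊛≋⊞⊞
∘∙≋∘⊛⊛∘∙⊞⊞
⊞∘∙∘⊛∘≋⊛⊞⊞
?≋≋≋⊞∘∘⊞⊞⊞
?≋≋≋∘⊚∘∘⊞⊞
???≋∘∘≋∘⊞⊞
???≋≋⊞⊛∘⊞⊞
????????⊞⊞
????????⊞⊞

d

≋⊛∙≋≋??⊞⊞⊞
∙∘⊛⊞⊞⊛≋⊞⊞⊞
∙≋∘⊛⊛∘∙⊞⊞⊞
∘∙∘⊛∘≋⊛⊞⊞⊞
≋≋≋⊞∘∘⊞⊞⊞⊞
≋≋≋∘∘⊚∘⊞⊞⊞
??≋∘∘≋∘⊞⊞⊞
??≋≋⊞⊛∘⊞⊞⊞
???????⊞⊞⊞
???????⊞⊞⊞

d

⊛∙≋≋??⊞⊞⊞⊞
∘⊛⊞⊞⊛≋⊞⊞⊞⊞
≋∘⊛⊛∘∙⊞⊞⊞⊞
∙∘⊛∘≋⊛⊞⊞⊞⊞
≋≋⊞∘∘⊞⊞⊞⊞⊞
≋≋∘∘∘⊚⊞⊞⊞⊞
?≋∘∘≋∘⊞⊞⊞⊞
?≋≋⊞⊛∘⊞⊞⊞⊞
??????⊞⊞⊞⊞
??????⊞⊞⊞⊞

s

∘⊛⊞⊞⊛≋⊞⊞⊞⊞
≋∘⊛⊛∘∙⊞⊞⊞⊞
∙∘⊛∘≋⊛⊞⊞⊞⊞
≋≋⊞∘∘⊞⊞⊞⊞⊞
≋≋∘∘∘∘⊞⊞⊞⊞
?≋∘∘≋⊚⊞⊞⊞⊞
?≋≋⊞⊛∘⊞⊞⊞⊞
???∙⊞∘⊞⊞⊞⊞
??????⊞⊞⊞⊞
??????⊞⊞⊞⊞

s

≋∘⊛⊛∘∙⊞⊞⊞⊞
∙∘⊛∘≋⊛⊞⊞⊞⊞
≋≋⊞∘∘⊞⊞⊞⊞⊞
≋≋∘∘∘∘⊞⊞⊞⊞
?≋∘∘≋∘⊞⊞⊞⊞
?≋≋⊞⊛⊚⊞⊞⊞⊞
???∙⊞∘⊞⊞⊞⊞
???∘⊛∘⊞⊞⊞⊞
??????⊞⊞⊞⊞
??????⊞⊞⊞⊞

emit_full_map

⊞∘∘⊛∘????
∘∙∘⊛∘????
⊛⊛∘⊛∘????
∘⊛∘∙⊞≋???
≋⊛∙∘∘⊛???
∙∘∘⊛⊛⊛∙??
∘⊛≋⊛∙≋≋??
∙⊞∙∘⊛⊞⊞⊛≋
?∘∙≋∘⊛⊛∘∙
?⊞∘∙∘⊛∘≋⊛
??≋≋≋⊞∘∘⊞
??≋≋≋∘∘∘∘
????≋∘∘≋∘
????≋≋⊞⊛⊚
??????∙⊞∘
??????∘⊛∘

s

∙∘⊛∘≋⊛⊞⊞⊞⊞
≋≋⊞∘∘⊞⊞⊞⊞⊞
≋≋∘∘∘∘⊞⊞⊞⊞
?≋∘∘≋∘⊞⊞⊞⊞
?≋≋⊞⊛∘⊞⊞⊞⊞
???∙⊞⊚⊞⊞⊞⊞
???∘⊛∘⊞⊞⊞⊞
???⊛∘∘⊞⊞⊞⊞
??????⊞⊞⊞⊞
??????⊞⊞⊞⊞

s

≋≋⊞∘∘⊞⊞⊞⊞⊞
≋≋∘∘∘∘⊞⊞⊞⊞
?≋∘∘≋∘⊞⊞⊞⊞
?≋≋⊞⊛∘⊞⊞⊞⊞
???∙⊞∘⊞⊞⊞⊞
???∘⊛⊚⊞⊞⊞⊞
???⊛∘∘⊞⊞⊞⊞
???∘∙⊞⊞⊞⊞⊞
??????⊞⊞⊞⊞
??????⊞⊞⊞⊞

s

≋≋∘∘∘∘⊞⊞⊞⊞
?≋∘∘≋∘⊞⊞⊞⊞
?≋≋⊞⊛∘⊞⊞⊞⊞
???∙⊞∘⊞⊞⊞⊞
???∘⊛∘⊞⊞⊞⊞
???⊛∘⊚⊞⊞⊞⊞
???∘∙⊞⊞⊞⊞⊞
???∘∘⊛⊞⊞⊞⊞
??????⊞⊞⊞⊞
⊞⊞⊞⊞⊞⊞⊞⊞⊞⊞

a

≋≋≋∘∘∘∘⊞⊞⊞
??≋∘∘≋∘⊞⊞⊞
??≋≋⊞⊛∘⊞⊞⊞
???⊞∙⊞∘⊞⊞⊞
???⊛∘⊛∘⊞⊞⊞
???∘⊛⊚∘⊞⊞⊞
???∙∘∙⊞⊞⊞⊞
???∘∘∘⊛⊞⊞⊞
???????⊞⊞⊞
⊞⊞⊞⊞⊞⊞⊞⊞⊞⊞

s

??≋∘∘≋∘⊞⊞⊞
??≋≋⊞⊛∘⊞⊞⊞
???⊞∙⊞∘⊞⊞⊞
???⊛∘⊛∘⊞⊞⊞
???∘⊛∘∘⊞⊞⊞
???∙∘⊚⊞⊞⊞⊞
???∘∘∘⊛⊞⊞⊞
???∙⊛∘∙⊞⊞⊞
⊞⊞⊞⊞⊞⊞⊞⊞⊞⊞
⊞⊞⊞⊞⊞⊞⊞⊞⊞⊞

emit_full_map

⊞∘∘⊛∘????
∘∙∘⊛∘????
⊛⊛∘⊛∘????
∘⊛∘∙⊞≋???
≋⊛∙∘∘⊛???
∙∘∘⊛⊛⊛∙??
∘⊛≋⊛∙≋≋??
∙⊞∙∘⊛⊞⊞⊛≋
?∘∙≋∘⊛⊛∘∙
?⊞∘∙∘⊛∘≋⊛
??≋≋≋⊞∘∘⊞
??≋≋≋∘∘∘∘
????≋∘∘≋∘
????≋≋⊞⊛∘
?????⊞∙⊞∘
?????⊛∘⊛∘
?????∘⊛∘∘
?????∙∘⊚⊞
?????∘∘∘⊛
?????∙⊛∘∙

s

??≋≋⊞⊛∘⊞⊞⊞
???⊞∙⊞∘⊞⊞⊞
???⊛∘⊛∘⊞⊞⊞
???∘⊛∘∘⊞⊞⊞
???∙∘∙⊞⊞⊞⊞
???∘∘⊚⊛⊞⊞⊞
???∙⊛∘∙⊞⊞⊞
⊞⊞⊞⊞⊞⊞⊞⊞⊞⊞
⊞⊞⊞⊞⊞⊞⊞⊞⊞⊞
⊞⊞⊞⊞⊞⊞⊞⊞⊞⊞

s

???⊞∙⊞∘⊞⊞⊞
???⊛∘⊛∘⊞⊞⊞
???∘⊛∘∘⊞⊞⊞
???∙∘∙⊞⊞⊞⊞
???∘∘∘⊛⊞⊞⊞
???∙⊛⊚∙⊞⊞⊞
⊞⊞⊞⊞⊞⊞⊞⊞⊞⊞
⊞⊞⊞⊞⊞⊞⊞⊞⊞⊞
⊞⊞⊞⊞⊞⊞⊞⊞⊞⊞
⊞⊞⊞⊞⊞⊞⊞⊞⊞⊞

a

????⊞∙⊞∘⊞⊞
????⊛∘⊛∘⊞⊞
????∘⊛∘∘⊞⊞
???≋∙∘∙⊞⊞⊞
???⊛∘∘∘⊛⊞⊞
???∙∙⊚∘∙⊞⊞
⊞⊞⊞⊞⊞⊞⊞⊞⊞⊞
⊞⊞⊞⊞⊞⊞⊞⊞⊞⊞
⊞⊞⊞⊞⊞⊞⊞⊞⊞⊞
⊞⊞⊞⊞⊞⊞⊞⊞⊞⊞

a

?????⊞∙⊞∘⊞
?????⊛∘⊛∘⊞
?????∘⊛∘∘⊞
???⊞≋∙∘∙⊞⊞
???⊛⊛∘∘∘⊛⊞
???∙∙⊚⊛∘∙⊞
⊞⊞⊞⊞⊞⊞⊞⊞⊞⊞
⊞⊞⊞⊞⊞⊞⊞⊞⊞⊞
⊞⊞⊞⊞⊞⊞⊞⊞⊞⊞
⊞⊞⊞⊞⊞⊞⊞⊞⊞⊞

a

??????⊞∙⊞∘
??????⊛∘⊛∘
??????∘⊛∘∘
???⊞⊞≋∙∘∙⊞
???≋⊛⊛∘∘∘⊛
???⊛∙⊚∙⊛∘∙
⊞⊞⊞⊞⊞⊞⊞⊞⊞⊞
⊞⊞⊞⊞⊞⊞⊞⊞⊞⊞
⊞⊞⊞⊞⊞⊞⊞⊞⊞⊞
⊞⊞⊞⊞⊞⊞⊞⊞⊞⊞

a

???????⊞∙⊞
???????⊛∘⊛
???????∘⊛∘
???⊞⊞⊞≋∙∘∙
???∘≋⊛⊛∘∘∘
???⊛⊛⊚∙∙⊛∘
⊞⊞⊞⊞⊞⊞⊞⊞⊞⊞
⊞⊞⊞⊞⊞⊞⊞⊞⊞⊞
⊞⊞⊞⊞⊞⊞⊞⊞⊞⊞
⊞⊞⊞⊞⊞⊞⊞⊞⊞⊞

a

????????⊞∙
????????⊛∘
????????∘⊛
???∙⊞⊞⊞≋∙∘
???∙∘≋⊛⊛∘∘
???≋⊛⊚∙∙∙⊛
⊞⊞⊞⊞⊞⊞⊞⊞⊞⊞
⊞⊞⊞⊞⊞⊞⊞⊞⊞⊞
⊞⊞⊞⊞⊞⊞⊞⊞⊞⊞
⊞⊞⊞⊞⊞⊞⊞⊞⊞⊞

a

?????????⊞
?????????⊛
?????????∘
???∘∙⊞⊞⊞≋∙
???∘∙∘≋⊛⊛∘
???∙≋⊚⊛∙∙∙
⊞⊞⊞⊞⊞⊞⊞⊞⊞⊞
⊞⊞⊞⊞⊞⊞⊞⊞⊞⊞
⊞⊞⊞⊞⊞⊞⊞⊞⊞⊞
⊞⊞⊞⊞⊞⊞⊞⊞⊞⊞

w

????????≋≋
?????????⊞
?????????⊛
???∘⊞∘∘⊛?∘
???∘∙⊞⊞⊞≋∙
???∘∙⊚≋⊛⊛∘
???∙≋⊛⊛∙∙∙
⊞⊞⊞⊞⊞⊞⊞⊞⊞⊞
⊞⊞⊞⊞⊞⊞⊞⊞⊞⊞
⊞⊞⊞⊞⊞⊞⊞⊞⊞⊞

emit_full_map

?⊞∘∘⊛∘????
?∘∙∘⊛∘????
?⊛⊛∘⊛∘????
?∘⊛∘∙⊞≋???
?≋⊛∙∘∘⊛???
?∙∘∘⊛⊛⊛∙??
?∘⊛≋⊛∙≋≋??
?∙⊞∙∘⊛⊞⊞⊛≋
??∘∙≋∘⊛⊛∘∙
??⊞∘∙∘⊛∘≋⊛
???≋≋≋⊞∘∘⊞
???≋≋≋∘∘∘∘
?????≋∘∘≋∘
?????≋≋⊞⊛∘
??????⊞∙⊞∘
??????⊛∘⊛∘
∘⊞∘∘⊛?∘⊛∘∘
∘∙⊞⊞⊞≋∙∘∙⊞
∘∙⊚≋⊛⊛∘∘∘⊛
∙≋⊛⊛∙∙∙⊛∘∙
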